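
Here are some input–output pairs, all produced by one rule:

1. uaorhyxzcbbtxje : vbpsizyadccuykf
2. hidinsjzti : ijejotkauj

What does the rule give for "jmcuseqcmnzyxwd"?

The pattern: shift every letter 1 place forward in the alphabet (wrapping around).
Applying that to "jmcuseqcmnzyxwd" gives "kndvtfrdnoazyxe".

kndvtfrdnoazyxe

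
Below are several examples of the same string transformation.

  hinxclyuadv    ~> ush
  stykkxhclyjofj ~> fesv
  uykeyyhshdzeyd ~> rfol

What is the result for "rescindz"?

zu

In each case the input is transformed by: shift every letter 7 places forward in the alphabet (wrapping around), then keep one character in every 3, starting at position 3 (positions 3rd, 6th, 9th, ...).
"rescindz" → "ylzjpukg" → "zu".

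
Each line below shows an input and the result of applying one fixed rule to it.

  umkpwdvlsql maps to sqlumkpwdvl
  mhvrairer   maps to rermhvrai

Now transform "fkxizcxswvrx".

vrxfkxizcxsw

What's happening: move the last 3 characters to the front (rotate right by 3).
Doing the same to "fkxizcxswvrx": "vrxfkxizcxsw".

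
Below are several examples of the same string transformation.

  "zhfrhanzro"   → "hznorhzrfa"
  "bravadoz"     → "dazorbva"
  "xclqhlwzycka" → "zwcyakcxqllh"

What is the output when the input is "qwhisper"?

psrewqih

The pattern: swap each adjacent pair of characters (1↔2, 3↔4, ...), then swap the front and back halves of the string.
Working it through for "qwhisper": intermediate "wqihpsre", final "psrewqih".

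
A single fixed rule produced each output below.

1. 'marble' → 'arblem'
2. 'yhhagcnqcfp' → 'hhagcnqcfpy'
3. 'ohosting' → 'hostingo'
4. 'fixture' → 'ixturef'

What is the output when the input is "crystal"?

rystalc

Looking at the pairs, the operation is to move the first character to the end.
"crystal" → "rystalc".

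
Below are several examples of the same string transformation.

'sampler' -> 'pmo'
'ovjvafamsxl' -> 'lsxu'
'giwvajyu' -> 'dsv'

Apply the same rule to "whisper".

tpo

The transformation: keep one character in every 3, starting at position 1 (positions 1st, 4th, 7th, ...), then shift every letter 3 places backward in the alphabet (wrapping around).
Starting from "whisper": after the first operation, "wsr"; after the second, "tpo".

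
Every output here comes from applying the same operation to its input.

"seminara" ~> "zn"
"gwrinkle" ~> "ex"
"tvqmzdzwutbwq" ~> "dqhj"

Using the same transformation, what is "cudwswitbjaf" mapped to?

qjos

Each output is the input with this applied: shift every letter 13 places forward in the alphabet (wrapping around) — i.e. ROT13, then keep one character in every 3, starting at position 3 (positions 3rd, 6th, 9th, ...).
For "cudwswitbjaf", step one produces "phqjfjvgowns"; step two turns that into "qjos".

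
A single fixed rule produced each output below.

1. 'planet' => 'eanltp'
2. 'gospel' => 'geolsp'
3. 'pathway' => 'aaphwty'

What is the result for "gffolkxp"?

In each case the input is transformed by: sort the characters into alphabetical order, then swap each adjacent pair of characters (1↔2, 3↔4, ...).
On "gffolkxp": the first step gives "ffgklopx", and the second then gives "ffkgolxp".

ffkgolxp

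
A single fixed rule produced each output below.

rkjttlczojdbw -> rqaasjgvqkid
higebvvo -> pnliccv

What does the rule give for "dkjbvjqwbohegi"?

rqicqxdivolnp

Rule — shift every letter 7 places forward in the alphabet (wrapping around), then delete the first character.
Working it through for "dkjbvjqwbohegi": intermediate "krqicqxdivolnp", final "rqicqxdivolnp".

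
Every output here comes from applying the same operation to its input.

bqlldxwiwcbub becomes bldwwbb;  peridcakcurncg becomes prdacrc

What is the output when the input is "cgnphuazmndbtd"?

cnhamdt

In each case the input is transformed by: keep every other character starting from the first (positions 1st, 3rd, 5th, ...).
Doing the same to "cgnphuazmndbtd": "cnhamdt".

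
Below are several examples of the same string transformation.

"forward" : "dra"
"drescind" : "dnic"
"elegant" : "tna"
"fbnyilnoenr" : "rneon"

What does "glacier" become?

Rule — take characters alternately from the front and the back (1st, last, 2nd, 2nd-last, ...), then keep every other character starting from the second (positions 2nd, 4th, 6th, ...).
Working it through for "glacier": intermediate "grleaic", final "rei".

rei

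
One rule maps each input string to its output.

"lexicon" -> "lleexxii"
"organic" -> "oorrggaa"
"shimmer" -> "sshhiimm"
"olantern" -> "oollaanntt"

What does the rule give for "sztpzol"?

sszzttpp

In each case the input is transformed by: delete the last 3 characters, then double every character.
On "sztpzol": the first step gives "sztp", and the second then gives "sszzttpp".
(Check on "shimmer": → "shim" → "sshhiimm" ✓)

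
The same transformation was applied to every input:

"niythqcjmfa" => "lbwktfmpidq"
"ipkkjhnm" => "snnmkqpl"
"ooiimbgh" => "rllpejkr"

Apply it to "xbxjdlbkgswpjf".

Rule — shift every letter 3 places forward in the alphabet (wrapping around), then move the first character to the end.
"xbxjdlbkgswpjf" → "eamgoenjvzsmia".

eamgoenjvzsmia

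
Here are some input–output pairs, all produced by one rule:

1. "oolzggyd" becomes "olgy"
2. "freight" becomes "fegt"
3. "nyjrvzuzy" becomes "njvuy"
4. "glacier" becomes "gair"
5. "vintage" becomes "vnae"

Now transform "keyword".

kyod

Looking at the pairs, the operation is to keep every other character starting from the first (positions 1st, 3rd, 5th, ...).
"keyword" → "kyod".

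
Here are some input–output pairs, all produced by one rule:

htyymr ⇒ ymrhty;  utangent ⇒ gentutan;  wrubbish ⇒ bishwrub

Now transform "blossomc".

somcblos

Each output is the input with this applied: swap the front and back halves of the string.
So "blossomc" becomes "somcblos".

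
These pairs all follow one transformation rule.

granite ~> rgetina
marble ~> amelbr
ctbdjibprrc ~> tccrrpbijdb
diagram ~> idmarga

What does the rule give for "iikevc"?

iicvek

Each output is the input with this applied: move the first 2 characters to the end (rotate left by 2), then reverse the string.
So "iikevc" becomes "iicvek".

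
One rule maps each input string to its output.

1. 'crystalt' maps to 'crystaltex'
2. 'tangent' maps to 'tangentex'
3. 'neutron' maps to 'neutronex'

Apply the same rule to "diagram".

Looking at the pairs, the operation is to append "ex".
On "diagram" that produces "diagramex".

diagramex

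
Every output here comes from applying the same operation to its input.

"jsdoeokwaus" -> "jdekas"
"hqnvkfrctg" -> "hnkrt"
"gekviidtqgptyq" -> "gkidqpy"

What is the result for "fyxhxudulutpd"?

fxxdltd

The rule is to keep every other character starting from the first (positions 1st, 3rd, 5th, ...).
On "fyxhxudulutpd" that produces "fxxdltd".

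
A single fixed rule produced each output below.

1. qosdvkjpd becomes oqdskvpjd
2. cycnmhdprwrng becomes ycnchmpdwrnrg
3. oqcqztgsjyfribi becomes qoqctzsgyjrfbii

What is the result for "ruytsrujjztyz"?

The transformation: swap each adjacent pair of characters (1↔2, 3↔4, ...).
For "ruytsrujjztyz" the result is "urtyrsjuzjytz".

urtyrsjuzjytz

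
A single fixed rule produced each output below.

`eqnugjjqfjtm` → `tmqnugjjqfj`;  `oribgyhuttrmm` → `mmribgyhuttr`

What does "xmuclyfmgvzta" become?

Each output is the input with this applied: delete the first character, then move the last 2 characters to the front (rotate right by 2).
On "xmuclyfmgvzta": the first step gives "muclyfmgvzta", and the second then gives "tamuclyfmgvz".
(Check on "oribgyhuttrmm": → "ribgyhuttrmm" → "mmribgyhuttr" ✓)

tamuclyfmgvz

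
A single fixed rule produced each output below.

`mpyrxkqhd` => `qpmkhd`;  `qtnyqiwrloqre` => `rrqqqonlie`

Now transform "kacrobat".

kcbaa

Rule — sort the characters into reverse alphabetical order, then delete the first 3 characters.
Applying that to "kacrobat" gives "kcbaa".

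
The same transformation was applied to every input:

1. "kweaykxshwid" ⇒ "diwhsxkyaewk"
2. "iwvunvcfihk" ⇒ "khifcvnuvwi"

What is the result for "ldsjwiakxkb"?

bkxkaiwjsdl

Each output is the input with this applied: reverse the string.
For "ldsjwiakxkb" the result is "bkxkaiwjsdl".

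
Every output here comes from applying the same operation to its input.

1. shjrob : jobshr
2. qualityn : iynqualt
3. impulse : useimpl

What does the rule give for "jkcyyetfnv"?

Rule — move the last 3 characters to the front (rotate right by 3), then swap the first and last characters.
Applying both steps to "jkcyyetfnv": "fnvjkcyyet", then "tnvjkcyyef".

tnvjkcyyef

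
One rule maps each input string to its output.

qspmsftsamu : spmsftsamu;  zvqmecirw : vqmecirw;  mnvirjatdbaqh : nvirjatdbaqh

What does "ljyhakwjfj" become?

The transformation: delete the first character.
Doing the same to "ljyhakwjfj": "jyhakwjfj".

jyhakwjfj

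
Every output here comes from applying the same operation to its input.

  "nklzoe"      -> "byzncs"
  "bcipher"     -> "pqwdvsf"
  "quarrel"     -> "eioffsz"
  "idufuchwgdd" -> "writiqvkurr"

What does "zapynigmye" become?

nodmbwuams

Each output is the input with this applied: shift every letter 12 places backward in the alphabet (wrapping around).
On "zapynigmye" that produces "nodmbwuams".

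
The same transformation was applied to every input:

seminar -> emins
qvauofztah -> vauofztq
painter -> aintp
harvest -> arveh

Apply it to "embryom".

The transformation: delete the last 2 characters, then move the first character to the end.
Applying both steps to "embryom": "embry", then "mbrye".

mbrye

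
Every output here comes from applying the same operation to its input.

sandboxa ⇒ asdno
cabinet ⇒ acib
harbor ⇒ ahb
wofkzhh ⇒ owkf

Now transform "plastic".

lpsa

The rule is to swap each adjacent pair of characters (1↔2, 3↔4, ...), then delete the last 3 characters.
Starting from "plastic": after the first operation, "lpsaitc"; after the second, "lpsa".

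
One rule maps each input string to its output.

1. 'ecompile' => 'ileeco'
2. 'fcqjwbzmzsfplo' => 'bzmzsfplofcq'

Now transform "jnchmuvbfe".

Looking at the pairs, the operation is to move the first 3 characters to the end (rotate left by 3), then delete the first 2 characters.
Applying both steps to "jnchmuvbfe": "hmuvbfejnc", then "uvbfejnc".

uvbfejnc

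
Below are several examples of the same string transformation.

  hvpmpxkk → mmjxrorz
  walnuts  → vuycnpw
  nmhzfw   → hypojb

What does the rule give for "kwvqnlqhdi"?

In each case the input is transformed by: move the last 2 characters to the front (rotate right by 2), then shift every letter 2 places forward in the alphabet (wrapping around).
Starting from "kwvqnlqhdi": after the first operation, "dikwvqnlqh"; after the second, "fkmyxspnsj".

fkmyxspnsj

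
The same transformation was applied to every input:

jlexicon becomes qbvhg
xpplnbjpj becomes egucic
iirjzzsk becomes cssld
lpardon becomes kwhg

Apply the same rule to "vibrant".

ktgm

The pattern: delete the first 3 characters, then shift every letter 7 places backward in the alphabet (wrapping around).
"vibrant" → "ktgm".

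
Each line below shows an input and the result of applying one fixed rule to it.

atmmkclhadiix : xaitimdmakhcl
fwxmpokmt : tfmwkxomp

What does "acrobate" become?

What's happening: take characters alternately from the front and the back (1st, last, 2nd, 2nd-last, ...), then swap each adjacent pair of characters (1↔2, 3↔4, ...).
"acrobate" → "eatcarbo".

eatcarbo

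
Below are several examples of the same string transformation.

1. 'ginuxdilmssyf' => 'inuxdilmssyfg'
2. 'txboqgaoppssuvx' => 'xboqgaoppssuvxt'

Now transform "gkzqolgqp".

kzqolgqpg

Rule — move the first character to the end.
For "gkzqolgqp" the result is "kzqolgqpg".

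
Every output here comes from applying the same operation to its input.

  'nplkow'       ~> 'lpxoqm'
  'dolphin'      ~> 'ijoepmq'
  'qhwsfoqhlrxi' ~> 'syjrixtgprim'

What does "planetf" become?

Each output is the input with this applied: shift every letter 1 place forward in the alphabet (wrapping around), then move the last 3 characters to the front (rotate right by 3).
For "planetf", step one produces "qmbofug"; step two turns that into "fugqmbo".

fugqmbo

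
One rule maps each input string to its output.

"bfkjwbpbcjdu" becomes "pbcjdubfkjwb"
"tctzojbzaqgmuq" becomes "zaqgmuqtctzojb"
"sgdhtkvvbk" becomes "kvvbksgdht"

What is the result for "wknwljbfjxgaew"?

fjxgaewwknwljb

In each case the input is transformed by: swap the front and back halves of the string.
Applying that to "wknwljbfjxgaew" gives "fjxgaewwknwljb".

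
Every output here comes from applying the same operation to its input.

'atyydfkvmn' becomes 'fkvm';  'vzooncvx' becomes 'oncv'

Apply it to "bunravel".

What's happening: move the last character to the front, then keep only the last 4 characters.
For "bunravel", step one produces "lbunrave"; step two turns that into "rave".

rave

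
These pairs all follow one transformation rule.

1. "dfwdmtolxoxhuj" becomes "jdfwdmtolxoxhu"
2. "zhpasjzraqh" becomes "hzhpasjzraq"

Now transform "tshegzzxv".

The pattern: move the last character to the front.
So "tshegzzxv" becomes "vtshegzzx".

vtshegzzx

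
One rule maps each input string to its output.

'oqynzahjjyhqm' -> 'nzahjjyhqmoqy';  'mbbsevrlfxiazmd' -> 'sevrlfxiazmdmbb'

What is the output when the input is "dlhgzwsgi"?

gzwsgidlh

The pattern: move the first 3 characters to the end (rotate left by 3).
For "dlhgzwsgi" the result is "gzwsgidlh".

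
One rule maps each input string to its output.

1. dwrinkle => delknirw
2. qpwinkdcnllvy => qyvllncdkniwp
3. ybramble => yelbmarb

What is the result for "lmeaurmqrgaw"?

lwagrqmruaem

The pattern: move the first character to the end, then reverse the string.
Applying both steps to "lmeaurmqrgaw": "meaurmqrgawl", then "lwagrqmruaem".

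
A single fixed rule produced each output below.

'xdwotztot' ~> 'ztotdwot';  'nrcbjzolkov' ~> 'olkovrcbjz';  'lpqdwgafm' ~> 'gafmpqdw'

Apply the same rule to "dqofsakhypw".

khypwqofsa

Each output is the input with this applied: delete the first character, then swap the front and back halves of the string.
Working it through for "dqofsakhypw": intermediate "qofsakhypw", final "khypwqofsa".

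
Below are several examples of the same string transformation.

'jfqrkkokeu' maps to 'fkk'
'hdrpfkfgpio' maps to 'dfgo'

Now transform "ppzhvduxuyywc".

pvxy

In each case the input is transformed by: keep one character in every 3, starting at position 2 (positions 2nd, 5th, 8th, ...).
"ppzhvduxuyywc" → "pvxy".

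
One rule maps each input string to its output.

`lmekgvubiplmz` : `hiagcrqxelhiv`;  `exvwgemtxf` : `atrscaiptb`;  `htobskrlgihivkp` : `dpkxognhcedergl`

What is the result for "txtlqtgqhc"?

ptphmpcmdy

The pattern: shift every letter 4 places backward in the alphabet (wrapping around).
For "txtlqtgqhc" the result is "ptphmpcmdy".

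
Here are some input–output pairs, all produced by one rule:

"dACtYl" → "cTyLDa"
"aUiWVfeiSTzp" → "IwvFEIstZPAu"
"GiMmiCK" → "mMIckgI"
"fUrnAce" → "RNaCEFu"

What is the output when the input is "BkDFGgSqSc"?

The transformation: flip the case of every letter, then move the first 2 characters to the end (rotate left by 2).
So "BkDFGgSqSc" becomes "dfgGsQsCbK".

dfgGsQsCbK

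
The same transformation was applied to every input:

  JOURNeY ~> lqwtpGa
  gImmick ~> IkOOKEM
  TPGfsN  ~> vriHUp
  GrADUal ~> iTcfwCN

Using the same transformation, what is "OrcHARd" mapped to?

qTEjctF

The transformation: flip the case of every letter, then shift every letter 2 places forward in the alphabet (wrapping around).
"OrcHARd" → "oRCharD" → "qTEjctF".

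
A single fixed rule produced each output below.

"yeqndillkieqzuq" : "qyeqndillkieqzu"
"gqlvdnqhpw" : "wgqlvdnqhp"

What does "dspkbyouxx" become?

Each output is the input with this applied: move the last character to the front.
"dspkbyouxx" → "xdspkbyoux".

xdspkbyoux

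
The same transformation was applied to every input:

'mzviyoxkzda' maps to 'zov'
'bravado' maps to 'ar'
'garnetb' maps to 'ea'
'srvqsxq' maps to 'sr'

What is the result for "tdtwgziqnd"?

qgd

The rule is to reverse the string, then keep one character in every 3, starting at position 3 (positions 3rd, 6th, 9th, ...).
"tdtwgziqnd" → "dnqizgwtdt" → "qgd".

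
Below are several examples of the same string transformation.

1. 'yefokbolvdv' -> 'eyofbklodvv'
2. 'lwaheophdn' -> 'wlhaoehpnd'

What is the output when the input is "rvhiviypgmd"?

vrihivpymgd

The pattern: swap each adjacent pair of characters (1↔2, 3↔4, ...).
For "rvhiviypgmd" the result is "vrihivpymgd".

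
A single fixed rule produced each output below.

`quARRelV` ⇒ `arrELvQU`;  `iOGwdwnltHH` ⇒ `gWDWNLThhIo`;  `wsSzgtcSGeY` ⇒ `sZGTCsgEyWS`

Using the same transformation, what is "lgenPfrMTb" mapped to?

ENpFRmtBLG

Each output is the input with this applied: move the first 2 characters to the end (rotate left by 2), then flip the case of every letter.
"lgenPfrMTb" → "enPfrMTblg" → "ENpFRmtBLG".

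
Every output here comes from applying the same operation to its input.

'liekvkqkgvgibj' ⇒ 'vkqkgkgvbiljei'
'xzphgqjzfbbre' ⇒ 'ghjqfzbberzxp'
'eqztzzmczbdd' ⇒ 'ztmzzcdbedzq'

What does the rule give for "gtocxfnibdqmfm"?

xcnfbiqdfmgmot

What's happening: move the first 3 characters to the end (rotate left by 3), then swap each adjacent pair of characters (1↔2, 3↔4, ...).
Applying both steps to "gtocxfnibdqmfm": "cxfnibdqmfmgto", then "xcnfbiqdfmgmot".
(Check on "xzphgqjzfbbre": → "hgqjzfbbrexzp" → "ghjqfzbberzxp" ✓)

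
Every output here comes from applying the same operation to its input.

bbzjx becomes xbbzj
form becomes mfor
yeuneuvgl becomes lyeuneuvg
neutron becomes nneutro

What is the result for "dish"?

What's happening: move the last character to the front.
On "dish" that produces "hdis".

hdis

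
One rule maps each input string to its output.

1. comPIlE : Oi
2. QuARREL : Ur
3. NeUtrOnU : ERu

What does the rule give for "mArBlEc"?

Rule — keep one character in every 3, starting at position 2 (positions 2nd, 5th, 8th, ...), then flip the case of every letter.
Working it through for "mArBlEc": intermediate "Al", final "aL".

aL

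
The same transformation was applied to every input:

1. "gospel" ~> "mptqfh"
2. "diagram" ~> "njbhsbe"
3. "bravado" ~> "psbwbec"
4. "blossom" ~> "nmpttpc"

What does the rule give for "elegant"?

umfhbof

Looking at the pairs, the operation is to swap the first and last characters, then shift every letter 1 place forward in the alphabet (wrapping around).
"elegant" → "tlegane" → "umfhbof".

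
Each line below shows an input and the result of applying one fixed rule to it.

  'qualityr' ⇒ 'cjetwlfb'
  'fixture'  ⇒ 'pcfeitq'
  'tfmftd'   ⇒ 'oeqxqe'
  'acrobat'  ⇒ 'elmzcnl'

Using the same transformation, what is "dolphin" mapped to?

Each output is the input with this applied: reverse the string, then shift every letter 11 places forward in the alphabet (wrapping around).
Starting from "dolphin": after the first operation, "nihplod"; after the second, "ytsawzo".
(Check on "qualityr": → "rytilauq" → "cjetwlfb" ✓)

ytsawzo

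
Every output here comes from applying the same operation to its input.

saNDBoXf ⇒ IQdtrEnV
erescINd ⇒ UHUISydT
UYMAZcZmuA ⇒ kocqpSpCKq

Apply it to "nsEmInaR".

The transformation: flip the case of every letter, then shift every letter 10 places backward in the alphabet (wrapping around).
On "nsEmInaR" that produces "DIuCyDQh".

DIuCyDQh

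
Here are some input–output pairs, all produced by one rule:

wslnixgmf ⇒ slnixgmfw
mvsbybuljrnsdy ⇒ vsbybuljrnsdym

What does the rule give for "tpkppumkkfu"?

Each output is the input with this applied: move the first character to the end.
For "tpkppumkkfu" the result is "pkppumkkfut".

pkppumkkfut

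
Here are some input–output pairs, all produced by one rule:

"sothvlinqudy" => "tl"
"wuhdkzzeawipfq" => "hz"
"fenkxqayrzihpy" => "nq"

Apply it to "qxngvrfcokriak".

The rule is to keep one character in every 3, starting at position 3 (positions 3rd, 6th, 9th, ...), then delete the last 2 characters.
For "qxngvrfcokriak" the result is "nr".

nr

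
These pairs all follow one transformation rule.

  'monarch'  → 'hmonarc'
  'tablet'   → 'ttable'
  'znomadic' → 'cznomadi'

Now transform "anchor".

rancho

The rule is to move the last character to the front.
Applying that to "anchor" gives "rancho".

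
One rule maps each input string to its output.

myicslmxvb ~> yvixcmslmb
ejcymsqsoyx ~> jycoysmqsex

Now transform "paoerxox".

aooxerpx

The rule is to take characters alternately from the front and the back (1st, last, 2nd, 2nd-last, ...), then move the first 2 characters to the end (rotate left by 2).
For "paoerxox", step one produces "pxaooxer"; step two turns that into "aooxerpx".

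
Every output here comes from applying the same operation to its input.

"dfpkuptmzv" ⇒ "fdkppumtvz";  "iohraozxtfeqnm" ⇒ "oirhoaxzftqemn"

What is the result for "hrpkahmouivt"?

rhkphaomiutv

Rule — swap each adjacent pair of characters (1↔2, 3↔4, ...).
Applying that to "hrpkahmouivt" gives "rhkphaomiutv".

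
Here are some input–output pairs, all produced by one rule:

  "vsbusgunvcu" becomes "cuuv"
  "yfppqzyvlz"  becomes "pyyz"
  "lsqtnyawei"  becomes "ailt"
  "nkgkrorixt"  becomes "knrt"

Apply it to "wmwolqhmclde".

hlow

Each output is the input with this applied: keep one character in every 3, starting at position 1 (positions 1st, 4th, 7th, ...), then sort the characters into alphabetical order.
So "wmwolqhmclde" becomes "hlow".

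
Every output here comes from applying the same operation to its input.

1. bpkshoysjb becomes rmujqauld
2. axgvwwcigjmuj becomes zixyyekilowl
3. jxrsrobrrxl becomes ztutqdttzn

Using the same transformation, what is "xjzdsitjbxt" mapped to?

lbfukvldzv

Looking at the pairs, the operation is to delete the first character, then shift every letter 2 places forward in the alphabet (wrapping around).
Starting from "xjzdsitjbxt": after the first operation, "jzdsitjbxt"; after the second, "lbfukvldzv".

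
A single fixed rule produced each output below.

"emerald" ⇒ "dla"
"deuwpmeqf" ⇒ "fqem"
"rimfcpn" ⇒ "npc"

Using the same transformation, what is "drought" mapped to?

The transformation: take characters alternately from the front and the back (1st, last, 2nd, 2nd-last, ...), then keep every other character starting from the second (positions 2nd, 4th, 6th, ...).
"drought" → "dtrhogu" → "thg".
(Check on "rimfcpn": → "rnipmcf" → "npc" ✓)

thg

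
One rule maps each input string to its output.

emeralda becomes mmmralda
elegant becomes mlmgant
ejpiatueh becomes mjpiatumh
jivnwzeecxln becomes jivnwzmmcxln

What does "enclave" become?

Rule — replace every "e" with "m".
"enclave" → "mnclavm".

mnclavm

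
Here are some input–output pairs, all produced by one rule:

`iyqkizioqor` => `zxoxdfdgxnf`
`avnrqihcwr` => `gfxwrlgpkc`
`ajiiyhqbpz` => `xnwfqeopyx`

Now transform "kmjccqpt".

rrfeizby

In each case the input is transformed by: move the first 3 characters to the end (rotate left by 3), then shift every letter 11 places backward in the alphabet (wrapping around).
On "kmjccqpt" that produces "rrfeizby".
(Check on "ajiiyhqbpz": → "iyhqbpzaji" → "xnwfqeopyx" ✓)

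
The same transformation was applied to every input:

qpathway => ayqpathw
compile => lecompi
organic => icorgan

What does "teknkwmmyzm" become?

In each case the input is transformed by: move the last 2 characters to the front (rotate right by 2).
On "teknkwmmyzm" that produces "zmteknkwmmy".

zmteknkwmmy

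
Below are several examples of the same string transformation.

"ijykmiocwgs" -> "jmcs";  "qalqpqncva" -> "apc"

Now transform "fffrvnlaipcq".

fvac

Looking at the pairs, the operation is to keep one character in every 3, starting at position 2 (positions 2nd, 5th, 8th, ...).
Doing the same to "fffrvnlaipcq": "fvac".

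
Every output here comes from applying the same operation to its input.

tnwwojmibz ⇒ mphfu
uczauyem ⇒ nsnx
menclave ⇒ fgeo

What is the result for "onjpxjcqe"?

The transformation: shift every letter 7 places backward in the alphabet (wrapping around), then keep every other character starting from the first (positions 1st, 3rd, 5th, ...).
Applying both steps to "onjpxjcqe": "hgciqcvjx", then "hcqvx".

hcqvx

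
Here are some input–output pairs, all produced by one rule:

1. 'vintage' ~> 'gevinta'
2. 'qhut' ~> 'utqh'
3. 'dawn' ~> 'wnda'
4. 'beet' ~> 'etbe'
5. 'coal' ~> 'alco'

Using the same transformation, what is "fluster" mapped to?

Looking at the pairs, the operation is to move the last 2 characters to the front (rotate right by 2).
Doing the same to "fluster": "erflust".

erflust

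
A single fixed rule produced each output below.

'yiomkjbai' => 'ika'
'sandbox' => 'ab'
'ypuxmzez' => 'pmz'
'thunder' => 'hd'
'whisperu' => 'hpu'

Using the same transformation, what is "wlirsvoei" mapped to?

lse

Each output is the input with this applied: keep one character in every 3, starting at position 2 (positions 2nd, 5th, 8th, ...).
On "wlirsvoei" that produces "lse".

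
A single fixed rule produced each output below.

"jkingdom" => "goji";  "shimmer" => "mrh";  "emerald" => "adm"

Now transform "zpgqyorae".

The transformation: move the first 3 characters to the end (rotate left by 3), then keep every other character starting from the second (positions 2nd, 4th, 6th, ...).
"zpgqyorae" → "qyoraezpg" → "yrep".

yrep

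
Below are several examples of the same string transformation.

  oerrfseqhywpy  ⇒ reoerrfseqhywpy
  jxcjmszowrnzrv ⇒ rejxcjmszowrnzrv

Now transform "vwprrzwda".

Each output is the input with this applied: prepend "re".
On "vwprrzwda" that produces "revwprrzwda".

revwprrzwda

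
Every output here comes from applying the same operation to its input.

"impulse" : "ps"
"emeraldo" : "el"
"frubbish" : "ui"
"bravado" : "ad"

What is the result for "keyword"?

yr

What's happening: keep one character in every 3, starting at position 3 (positions 3rd, 6th, 9th, ...).
For "keyword" the result is "yr".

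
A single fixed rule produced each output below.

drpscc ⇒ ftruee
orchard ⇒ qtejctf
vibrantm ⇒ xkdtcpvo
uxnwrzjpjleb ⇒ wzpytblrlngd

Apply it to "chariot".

Looking at the pairs, the operation is to shift every letter 2 places forward in the alphabet (wrapping around).
Doing the same to "chariot": "ejctkqv".

ejctkqv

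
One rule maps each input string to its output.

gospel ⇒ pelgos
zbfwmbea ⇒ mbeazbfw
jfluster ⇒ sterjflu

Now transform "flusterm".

termflus

Rule — swap the front and back halves of the string.
So "flusterm" becomes "termflus".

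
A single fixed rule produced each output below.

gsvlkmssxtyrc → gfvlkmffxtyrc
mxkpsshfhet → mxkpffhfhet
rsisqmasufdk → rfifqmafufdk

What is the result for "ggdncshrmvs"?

The transformation: replace every "s" with "f".
Applying that to "ggdncshrmvs" gives "ggdncfhrmvf".

ggdncfhrmvf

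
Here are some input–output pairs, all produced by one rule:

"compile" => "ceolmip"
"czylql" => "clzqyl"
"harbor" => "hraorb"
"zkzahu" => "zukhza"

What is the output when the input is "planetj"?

pjltaen

What's happening: take characters alternately from the front and the back (1st, last, 2nd, 2nd-last, ...).
"planetj" → "pjltaen".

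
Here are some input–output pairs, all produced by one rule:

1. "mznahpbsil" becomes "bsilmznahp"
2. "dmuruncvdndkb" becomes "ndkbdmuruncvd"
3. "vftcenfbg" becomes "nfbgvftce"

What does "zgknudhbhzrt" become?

What's happening: move the last 3 characters to the front (rotate right by 3), then move the last character to the front.
For "zgknudhbhzrt", step one produces "zrtzgknudhbh"; step two turns that into "hzrtzgknudhb".
(Check on "dmuruncvdndkb": → "dkbdmuruncvdn" → "ndkbdmuruncvd" ✓)

hzrtzgknudhb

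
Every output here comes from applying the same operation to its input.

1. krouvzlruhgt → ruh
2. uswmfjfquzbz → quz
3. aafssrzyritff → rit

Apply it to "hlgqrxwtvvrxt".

vvr

What's happening: move the last 2 characters to the front (rotate right by 2), then keep only the last 3 characters.
Applying both steps to "hlgqrxwtvvrxt": "xthlgqrxwtvvr", then "vvr".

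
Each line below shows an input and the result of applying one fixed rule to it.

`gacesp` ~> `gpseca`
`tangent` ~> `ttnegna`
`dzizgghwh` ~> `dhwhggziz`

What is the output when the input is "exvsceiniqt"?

The transformation: move the first character to the end, then reverse the string.
Starting from "exvsceiniqt": after the first operation, "xvsceiniqte"; after the second, "etqiniecsvx".

etqiniecsvx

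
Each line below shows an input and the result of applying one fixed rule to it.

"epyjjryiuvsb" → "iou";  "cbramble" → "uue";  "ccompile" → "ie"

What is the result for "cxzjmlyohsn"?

What's happening: shift every letter 7 places backward in the alphabet (wrapping around), then keep only the vowels.
On "cxzjmlyohsn": the first step gives "vqscferhalg", and the second then gives "ea".
(Check on "ccompile": → "vvhfibex" → "ie" ✓)

ea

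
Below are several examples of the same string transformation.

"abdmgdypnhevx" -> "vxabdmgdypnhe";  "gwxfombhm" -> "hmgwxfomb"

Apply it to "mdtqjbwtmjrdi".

dimdtqjbwtmjr

Each output is the input with this applied: move the last 2 characters to the front (rotate right by 2).
Applying that to "mdtqjbwtmjrdi" gives "dimdtqjbwtmjr".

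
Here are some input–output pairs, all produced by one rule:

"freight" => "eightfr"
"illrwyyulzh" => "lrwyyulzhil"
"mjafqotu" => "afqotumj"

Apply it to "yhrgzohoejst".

Rule — move the first 2 characters to the end (rotate left by 2).
So "yhrgzohoejst" becomes "rgzohoejstyh".

rgzohoejstyh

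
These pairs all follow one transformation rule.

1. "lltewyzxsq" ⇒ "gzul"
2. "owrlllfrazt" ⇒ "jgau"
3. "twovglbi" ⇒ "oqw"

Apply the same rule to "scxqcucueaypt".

nlxvo

Each output is the input with this applied: keep one character in every 3, starting at position 1 (positions 1st, 4th, 7th, ...), then shift every letter 5 places backward in the alphabet (wrapping around).
Doing the same to "scxqcucueaypt": "nlxvo".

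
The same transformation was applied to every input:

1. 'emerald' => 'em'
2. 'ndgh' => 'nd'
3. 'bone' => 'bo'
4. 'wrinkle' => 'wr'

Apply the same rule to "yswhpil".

ys

In each case the input is transformed by: keep only the first 2 characters.
So "yswhpil" becomes "ys".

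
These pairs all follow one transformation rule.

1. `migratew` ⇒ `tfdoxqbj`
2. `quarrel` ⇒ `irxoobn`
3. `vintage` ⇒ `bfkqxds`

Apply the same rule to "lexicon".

kbufzli

The transformation: shift every letter 3 places backward in the alphabet (wrapping around), then swap the first and last characters.
For "lexicon", step one produces "ibufzlk"; step two turns that into "kbufzli".
(Check on "vintage": → "sfkqxdb" → "bfkqxds" ✓)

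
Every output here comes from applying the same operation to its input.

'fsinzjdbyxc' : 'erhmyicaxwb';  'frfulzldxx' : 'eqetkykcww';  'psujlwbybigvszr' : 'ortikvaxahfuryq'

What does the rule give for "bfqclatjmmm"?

In each case the input is transformed by: shift every letter 1 place backward in the alphabet (wrapping around).
"bfqclatjmmm" → "aepbkzsilll".

aepbkzsilll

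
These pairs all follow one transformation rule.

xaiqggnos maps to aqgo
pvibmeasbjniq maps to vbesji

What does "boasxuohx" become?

In each case the input is transformed by: keep every other character starting from the second (positions 2nd, 4th, 6th, ...).
On "boasxuohx" that produces "osuh".

osuh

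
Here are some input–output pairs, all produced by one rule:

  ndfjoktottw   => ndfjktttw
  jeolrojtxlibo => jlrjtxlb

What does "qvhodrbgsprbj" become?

Looking at the pairs, the operation is to remove every vowel.
For "qvhodrbgsprbj" the result is "qvhdrbgsprbj".

qvhdrbgsprbj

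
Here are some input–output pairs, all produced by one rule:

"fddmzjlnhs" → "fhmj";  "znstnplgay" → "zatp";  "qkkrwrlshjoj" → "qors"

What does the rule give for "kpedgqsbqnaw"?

kadb

In each case the input is transformed by: take characters alternately from the front and the back (1st, last, 2nd, 2nd-last, ...), then keep one character in every 3, starting at position 1 (positions 1st, 4th, 7th, ...).
Applying both steps to "kpedgqsbqnaw": "kwpaendqgbqs", then "kadb".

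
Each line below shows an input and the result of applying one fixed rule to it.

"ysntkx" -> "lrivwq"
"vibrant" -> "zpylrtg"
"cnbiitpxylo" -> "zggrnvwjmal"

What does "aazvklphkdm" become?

The transformation: shift every letter 2 places backward in the alphabet (wrapping around), then move the first 2 characters to the end (rotate left by 2).
For "aazvklphkdm", step one produces "yyxtijnfibk"; step two turns that into "xtijnfibkyy".

xtijnfibkyy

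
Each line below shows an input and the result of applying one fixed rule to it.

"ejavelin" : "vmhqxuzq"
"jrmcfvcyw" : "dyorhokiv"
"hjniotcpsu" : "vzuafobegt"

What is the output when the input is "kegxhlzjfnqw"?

Looking at the pairs, the operation is to shift every letter 12 places forward in the alphabet (wrapping around), then move the first character to the end.
Working it through for "kegxhlzjfnqw": intermediate "wqsjtxlvrzci", final "qsjtxlvrzciw".

qsjtxlvrzciw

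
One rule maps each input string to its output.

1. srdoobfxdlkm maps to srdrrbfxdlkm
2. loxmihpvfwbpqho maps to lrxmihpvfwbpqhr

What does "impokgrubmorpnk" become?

The transformation: replace every "o" with "r".
Applying that to "impokgrubmorpnk" gives "imprkgrubmrrpnk".

imprkgrubmrrpnk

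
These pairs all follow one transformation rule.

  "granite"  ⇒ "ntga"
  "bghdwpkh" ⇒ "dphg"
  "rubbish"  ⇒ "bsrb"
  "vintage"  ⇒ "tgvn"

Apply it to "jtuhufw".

hfju

Each output is the input with this applied: move the first 3 characters to the end (rotate left by 3), then keep every other character starting from the first (positions 1st, 3rd, 5th, ...).
Working it through for "jtuhufw": intermediate "hufwjtu", final "hfju".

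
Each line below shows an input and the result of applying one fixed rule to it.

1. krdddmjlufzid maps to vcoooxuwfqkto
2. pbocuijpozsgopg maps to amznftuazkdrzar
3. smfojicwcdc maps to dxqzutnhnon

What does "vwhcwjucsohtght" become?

The pattern: shift every letter 11 places forward in the alphabet (wrapping around).
So "vwhcwjucsohtght" becomes "ghsnhufndzserse".

ghsnhufndzserse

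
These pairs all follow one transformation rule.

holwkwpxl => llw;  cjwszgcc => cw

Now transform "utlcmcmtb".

The pattern: move the last 3 characters to the front (rotate right by 3), then keep one character in every 3, starting at position 3 (positions 3rd, 6th, 9th, ...).
Doing the same to "utlcmcmtb": "blc".
(Check on "holwkwpxl": → "pxlholwkw" → "llw" ✓)

blc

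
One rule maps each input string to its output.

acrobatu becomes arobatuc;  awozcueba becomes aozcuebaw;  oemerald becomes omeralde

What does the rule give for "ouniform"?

What's happening: move the first character to the end, then swap the first and last characters.
So "ouniform" becomes "oniformu".

oniformu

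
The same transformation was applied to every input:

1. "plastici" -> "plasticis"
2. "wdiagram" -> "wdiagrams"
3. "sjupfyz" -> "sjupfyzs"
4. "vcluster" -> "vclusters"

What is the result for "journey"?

journeys

The rule is to append "s".
"journey" → "journeys".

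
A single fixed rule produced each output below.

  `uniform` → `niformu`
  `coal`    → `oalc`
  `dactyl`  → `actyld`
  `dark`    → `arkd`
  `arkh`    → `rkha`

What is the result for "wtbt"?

tbtw

Each output is the input with this applied: move the first character to the end.
"wtbt" → "tbtw".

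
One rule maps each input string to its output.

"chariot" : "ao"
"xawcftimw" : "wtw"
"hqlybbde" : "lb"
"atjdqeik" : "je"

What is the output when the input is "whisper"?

ie

The rule is to keep one character in every 3, starting at position 3 (positions 3rd, 6th, 9th, ...).
Doing the same to "whisper": "ie".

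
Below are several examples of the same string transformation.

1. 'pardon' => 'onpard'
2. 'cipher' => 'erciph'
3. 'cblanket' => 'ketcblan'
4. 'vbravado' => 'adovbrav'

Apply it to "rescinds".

Looking at the pairs, the operation is to move the first character to the end, then swap the front and back halves of the string.
Working it through for "rescinds": intermediate "escindsr", final "ndsresci".

ndsresci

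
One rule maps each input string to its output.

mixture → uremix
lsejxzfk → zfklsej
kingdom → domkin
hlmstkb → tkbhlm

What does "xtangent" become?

What's happening: move the last 3 characters to the front (rotate right by 3), then delete the last character.
"xtangent" → "entxtang" → "entxtan".

entxtan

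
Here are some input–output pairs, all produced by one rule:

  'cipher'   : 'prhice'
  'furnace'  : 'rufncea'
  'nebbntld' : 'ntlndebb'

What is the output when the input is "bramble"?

mrelbba

The pattern: sort the characters into reverse alphabetical order, then swap each adjacent pair of characters (1↔2, 3↔4, ...).
"bramble" → "rmlebba" → "mrelbba".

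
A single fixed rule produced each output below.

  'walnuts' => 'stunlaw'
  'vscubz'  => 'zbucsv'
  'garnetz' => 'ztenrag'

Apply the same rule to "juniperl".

What's happening: reverse the string.
For "juniperl" the result is "lrepinuj".

lrepinuj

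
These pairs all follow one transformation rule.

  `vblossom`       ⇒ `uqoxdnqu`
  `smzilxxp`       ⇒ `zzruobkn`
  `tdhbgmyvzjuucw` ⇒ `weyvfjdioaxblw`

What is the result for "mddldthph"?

jrjoffnfv

What's happening: shift every letter 2 places forward in the alphabet (wrapping around), then move the last 3 characters to the front (rotate right by 3).
Applying both steps to "mddldthph": "offnfvjrj", then "jrjoffnfv".
(Check on "vblossom": → "xdnquuqo" → "uqoxdnqu" ✓)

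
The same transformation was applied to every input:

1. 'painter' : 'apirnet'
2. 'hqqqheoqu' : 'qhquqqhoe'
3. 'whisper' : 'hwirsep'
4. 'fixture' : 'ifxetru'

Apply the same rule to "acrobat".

cartoab

The transformation: move the first character to the end, then take characters alternately from the front and the back (1st, last, 2nd, 2nd-last, ...).
On "acrobat": the first step gives "crobata", and the second then gives "cartoab".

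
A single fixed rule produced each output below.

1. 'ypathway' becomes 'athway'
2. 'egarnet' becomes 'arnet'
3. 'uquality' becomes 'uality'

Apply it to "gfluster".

The transformation: delete the first 2 characters.
For "gfluster" the result is "luster".

luster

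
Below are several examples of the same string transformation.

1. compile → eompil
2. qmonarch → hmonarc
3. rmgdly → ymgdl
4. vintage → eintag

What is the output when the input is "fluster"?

rluste

The rule is to delete the first character, then move the last character to the front.
Applying both steps to "fluster": "luster", then "rluste".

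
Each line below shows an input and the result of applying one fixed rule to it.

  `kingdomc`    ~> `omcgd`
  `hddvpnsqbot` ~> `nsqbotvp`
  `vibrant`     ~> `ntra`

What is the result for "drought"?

htug

What's happening: delete the first 3 characters, then move the first 2 characters to the end (rotate left by 2).
For "drought", step one produces "ught"; step two turns that into "htug".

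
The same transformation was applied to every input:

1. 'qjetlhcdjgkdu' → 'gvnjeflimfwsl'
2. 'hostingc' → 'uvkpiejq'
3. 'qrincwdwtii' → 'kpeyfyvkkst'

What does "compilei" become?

orkngkeq

In each case the input is transformed by: move the first 2 characters to the end (rotate left by 2), then shift every letter 2 places forward in the alphabet (wrapping around).
For "compilei", step one produces "mpileico"; step two turns that into "orkngkeq".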